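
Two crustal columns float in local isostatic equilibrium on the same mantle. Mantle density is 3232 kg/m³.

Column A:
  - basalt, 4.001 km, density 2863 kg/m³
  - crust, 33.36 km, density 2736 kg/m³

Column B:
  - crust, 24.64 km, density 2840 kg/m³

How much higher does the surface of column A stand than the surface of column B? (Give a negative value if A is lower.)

For any compensation level in the mantle, the mantle terms cancel and isostasy reduces to e = (Σt_A − Σt_B) − (Σ(ρt)_A − Σ(ρt)_B) / ρ_m.
Σt_A = 37.361 km; Σt_B = 24.64 km; Σ(ρt)_A = 102727.823; Σ(ρt)_B = 69977.6 (in km·kg/m³).
e = (37.361 − 24.64) − (102727.823 − 69977.6) / 3232 = 2.59 km.

2.59 km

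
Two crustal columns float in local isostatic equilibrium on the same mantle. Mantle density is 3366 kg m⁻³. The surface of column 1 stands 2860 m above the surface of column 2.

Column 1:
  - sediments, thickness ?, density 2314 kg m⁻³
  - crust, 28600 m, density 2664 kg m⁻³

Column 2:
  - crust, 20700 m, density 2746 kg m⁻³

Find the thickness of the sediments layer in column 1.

Take the compensation level at the base of the deeper column (depth z_c below the surface of column 1) and equate Σ ρ_i t_i down to z_c; mantle fills any gap and the z_c terms cancel.
Column 1: x×2314 + 28600×2664 + (z_c − 28600 − x)×3366
Column 2: 2860×0 + 20700×2746 + (z_c − 2860 − 20700)×3366
The z_c×3366 term appears on both sides and cancels. Collect the known terms of each column as K = Σ(ρt)_known − 3366 × (depth of known layers): K_1 = 76190400 − 3366×28600 = −20077200; K_2 = 56842200 − 3366×(2860 + 20700) = −22460760.
Balance: K_1 − x×(3366 − 2314) = K_2, so x = (K_1 − K_2)/(3366 − 2314) = 2383560/1052 = 2270 m.

2270 m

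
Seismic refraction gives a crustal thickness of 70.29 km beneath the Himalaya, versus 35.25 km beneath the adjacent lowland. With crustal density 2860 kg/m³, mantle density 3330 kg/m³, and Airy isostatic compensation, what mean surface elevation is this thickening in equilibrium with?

4.95 km

Excess crust Δ = 70.29 km − 35.25 km = 35.04 km, split between elevation h and root r with h + r = Δ.
Airy balance ρ_c h = (ρ_m − ρ_c) r gives r = h ρ_c/(ρ_m − ρ_c), so h (1 + ρ_c/(ρ_m − ρ_c)) = Δ, i.e. h = Δ (ρ_m − ρ_c)/ρ_m.
h = 35.04 km × 470/3330 = 4.95 km.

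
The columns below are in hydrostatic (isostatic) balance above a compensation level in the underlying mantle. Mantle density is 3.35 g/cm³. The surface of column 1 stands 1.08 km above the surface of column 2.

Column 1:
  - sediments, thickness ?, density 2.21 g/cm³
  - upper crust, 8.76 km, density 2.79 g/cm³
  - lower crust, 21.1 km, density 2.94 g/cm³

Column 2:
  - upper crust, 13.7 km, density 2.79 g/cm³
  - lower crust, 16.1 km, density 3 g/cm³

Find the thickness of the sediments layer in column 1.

Take the compensation level at the base of the deeper column (depth z_c below the surface of column 1) and equate Σ ρ_i t_i down to z_c; mantle fills any gap and the z_c terms cancel.
Column 1: x×2.21 + 8.76×2.79 + 21.1×2.94 + (z_c − 29.86 − x)×3.35
Column 2: 1.08×0 + 13.7×2.79 + 16.1×3 + (z_c − 1.08 − 29.8)×3.35
The z_c×3.35 term appears on both sides and cancels. Collect the known terms of each column as K = Σ(ρt)_known − 3.35 × (depth of known layers): K_1 = 86.4744 − 3.35×29.86 = −13.5566; K_2 = 86.523 − 3.35×(1.08 + 29.8) = −16.925.
Balance: K_1 − x×(3.35 − 2.21) = K_2, so x = (K_1 − K_2)/(3.35 − 2.21) = 3.3684/1.14 = 2.95 km.

2.95 km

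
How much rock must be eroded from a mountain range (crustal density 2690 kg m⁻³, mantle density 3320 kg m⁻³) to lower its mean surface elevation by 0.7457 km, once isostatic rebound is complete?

3.93 km

Net drop Δ = e − u = e − e ρ_c/ρ_m = e (ρ_m − ρ_c)/ρ_m.
e = Δ ρ_m/(ρ_m − ρ_c) = 0.7457 km × 3320/630 = 3.93 km.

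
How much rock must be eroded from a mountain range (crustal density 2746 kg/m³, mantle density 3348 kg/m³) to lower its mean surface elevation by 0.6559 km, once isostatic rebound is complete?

Net drop Δ = e − u = e − e ρ_c/ρ_m = e (ρ_m − ρ_c)/ρ_m.
e = Δ ρ_m/(ρ_m − ρ_c) = 0.6559 km × 3348/602 = 3.65 km.

3.65 km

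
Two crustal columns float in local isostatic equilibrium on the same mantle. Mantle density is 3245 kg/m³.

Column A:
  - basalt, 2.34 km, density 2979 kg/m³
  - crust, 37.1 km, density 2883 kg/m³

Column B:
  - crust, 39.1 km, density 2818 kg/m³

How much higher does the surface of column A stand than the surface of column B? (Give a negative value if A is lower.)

−0.815 km

For any compensation level in the mantle, the mantle terms cancel and isostasy reduces to e = (Σt_A − Σt_B) − (Σ(ρt)_A − Σ(ρt)_B) / ρ_m.
Σt_A = 39.44 km; Σt_B = 39.1 km; Σ(ρt)_A = 113930.16; Σ(ρt)_B = 110183.8 (in km·kg/m³).
e = (39.44 − 39.1) − (113930.16 − 110183.8) / 3245 = −0.815 km.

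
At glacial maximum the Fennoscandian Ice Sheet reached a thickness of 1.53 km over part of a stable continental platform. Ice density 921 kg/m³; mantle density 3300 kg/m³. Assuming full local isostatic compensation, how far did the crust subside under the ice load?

In Airy isostatic equilibrium: the ice load ρ_ice t is balanced by mantle displaced below, ρ_m s.
s = t ρ_ice / ρ_m = 1.53 km × 921/3300 = 0.427 km.

0.427 km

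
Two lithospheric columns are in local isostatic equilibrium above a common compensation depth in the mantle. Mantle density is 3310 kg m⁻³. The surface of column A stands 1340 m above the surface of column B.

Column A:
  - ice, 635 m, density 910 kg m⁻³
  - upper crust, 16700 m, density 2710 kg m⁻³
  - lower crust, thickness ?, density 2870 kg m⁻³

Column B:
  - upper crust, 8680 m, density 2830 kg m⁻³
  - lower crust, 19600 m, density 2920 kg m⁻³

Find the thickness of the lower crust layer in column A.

Take the compensation level at the base of the deeper column (depth z_c below the surface of column A) and equate Σ ρ_i t_i down to z_c; mantle fills any gap and the z_c terms cancel.
Column A: 635×910 + 16700×2710 + x×2870 + (z_c − 17335 − x)×3310
Column B: 1340×0 + 8680×2830 + 19600×2920 + (z_c − 1340 − 28280)×3310
The z_c×3310 term appears on both sides and cancels. Collect the known terms of each column as K = Σ(ρt)_known − 3310 × (depth of known layers): K_A = 45834850 − 3310×17335 = −11544000; K_B = 81796400 − 3310×(1340 + 28280) = −16245800.
Balance: K_A − x×(3310 − 2870) = K_B, so x = (K_A − K_B)/(3310 − 2870) = 4701800/440 = 10700 m.

10700 m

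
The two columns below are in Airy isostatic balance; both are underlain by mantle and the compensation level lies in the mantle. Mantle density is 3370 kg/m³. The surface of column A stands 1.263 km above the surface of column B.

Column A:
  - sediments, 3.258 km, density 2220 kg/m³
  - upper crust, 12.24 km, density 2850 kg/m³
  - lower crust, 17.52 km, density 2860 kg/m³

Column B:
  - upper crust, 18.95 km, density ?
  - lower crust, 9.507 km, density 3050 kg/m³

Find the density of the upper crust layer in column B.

Take the compensation level at the base of the deeper column (depth z_c below the surface of column A) and equate Σ ρ_i t_i down to z_c; mantle fills any gap and the z_c terms cancel.
Column A: 3.258×2220 + 12.24×2850 + 17.52×2860 + (z_c − 33.018)×3370
Column B: 1.263×0 + 18.95×ρ + 9.507×3050 + (z_c − 1.263 − 28.457)×3370
The z_c×3370 term appears on both sides and cancels. Collect the known terms of each column as K = Σ(ρt)_known − 3370 × (depth of known layers): K_A = 92223.96 − 3370×33.018 = −19046.7; K_B = 28996.35 − 3370×(1.263 + 28.457) = −71160.05.
Balance: K_A = K_B + 18.95×ρ, so ρ = (K_A − K_B)/18.95 = 52113.3/18.95 = 2750 kg/m³.

2750 kg/m³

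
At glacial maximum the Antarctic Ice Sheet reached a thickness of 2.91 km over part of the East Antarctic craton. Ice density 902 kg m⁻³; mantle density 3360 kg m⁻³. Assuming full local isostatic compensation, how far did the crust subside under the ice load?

By Archimedes' principle applied to the lithosphere: the ice load ρ_ice t is balanced by mantle displaced below, ρ_m s.
s = t ρ_ice / ρ_m = 2.91 km × 902/3360 = 0.781 km.

0.781 km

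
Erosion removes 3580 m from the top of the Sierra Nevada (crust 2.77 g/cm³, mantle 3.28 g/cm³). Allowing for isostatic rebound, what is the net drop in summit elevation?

557 m

Rebound u = e ρ_c/ρ_m = 3580 m × 2.77/3.28 = 3023 m.
Net surface drop = e − u = 3580 m − 3023 m = e (ρ_m − ρ_c)/ρ_m = 557 m.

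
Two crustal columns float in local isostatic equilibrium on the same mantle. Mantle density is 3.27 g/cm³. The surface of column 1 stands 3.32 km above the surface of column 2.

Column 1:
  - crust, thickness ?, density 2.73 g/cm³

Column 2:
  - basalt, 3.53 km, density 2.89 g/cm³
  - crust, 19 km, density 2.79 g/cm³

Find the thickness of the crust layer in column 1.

Take the compensation level at the base of the deeper column (depth z_c below the surface of column 1) and equate Σ ρ_i t_i down to z_c; mantle fills any gap and the z_c terms cancel.
Column 1: x×2.73 + (z_c − 0 − x)×3.27
Column 2: 3.32×0 + 3.53×2.89 + 19×2.79 + (z_c − 3.32 − 22.53)×3.27
The z_c×3.27 term appears on both sides and cancels. Collect the known terms of each column as K = Σ(ρt)_known − 3.27 × (depth of known layers): K_1 = 0 − 3.27×0 = 0; K_2 = 63.2117 − 3.27×(3.32 + 22.53) = −21.3178.
Balance: K_1 − x×(3.27 − 2.73) = K_2, so x = (K_1 − K_2)/(3.27 − 2.73) = 21.3178/0.54 = 39.5 km.

39.5 km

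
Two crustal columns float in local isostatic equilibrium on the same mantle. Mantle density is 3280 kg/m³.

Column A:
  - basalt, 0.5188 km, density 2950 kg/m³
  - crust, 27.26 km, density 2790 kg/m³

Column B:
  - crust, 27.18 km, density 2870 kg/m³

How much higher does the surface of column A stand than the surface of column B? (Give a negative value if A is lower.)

For any compensation level in the mantle, the mantle terms cancel and isostasy reduces to e = (Σt_A − Σt_B) − (Σ(ρt)_A − Σ(ρt)_B) / ρ_m.
Σt_A = 27.7788 km; Σt_B = 27.18 km; Σ(ρt)_A = 77585.86; Σ(ρt)_B = 78006.6 (in km·kg/m³).
e = (27.7788 − 27.18) − (77585.86 − 78006.6) / 3280 = 0.727 km.

0.727 km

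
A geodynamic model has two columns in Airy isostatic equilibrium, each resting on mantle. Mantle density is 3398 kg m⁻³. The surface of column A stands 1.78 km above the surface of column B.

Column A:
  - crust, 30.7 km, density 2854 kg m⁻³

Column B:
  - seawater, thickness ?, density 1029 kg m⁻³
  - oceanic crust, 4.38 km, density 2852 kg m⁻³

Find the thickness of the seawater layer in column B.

3.49 km

Take the compensation level at the base of the deeper column (depth z_c below the surface of column A) and equate Σ ρ_i t_i down to z_c; mantle fills any gap and the z_c terms cancel.
Column A: 30.7×2854 + (z_c − 30.7)×3398
Column B: 1.78×0 + x×1029 + 4.38×2852 + (z_c − 1.78 − 4.38 − x)×3398
The z_c×3398 term appears on both sides and cancels. Collect the known terms of each column as K = Σ(ρt)_known − 3398 × (depth of known layers): K_A = 87617.8 − 3398×30.7 = −16700.8; K_B = 12491.76 − 3398×(1.78 + 4.38) = −8439.92.
Balance: K_A = K_B − x×(3398 − 1029), so x = (K_B − K_A)/(3398 − 1029) = 8260.88/2369 = 3.49 km.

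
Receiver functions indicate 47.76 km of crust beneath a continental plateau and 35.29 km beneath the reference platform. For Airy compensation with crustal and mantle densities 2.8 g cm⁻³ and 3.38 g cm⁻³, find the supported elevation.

2.14 km

Excess crust Δ = 47.76 km − 35.29 km = 12.47 km, split between elevation h and root r with h + r = Δ.
Airy balance ρ_c h = (ρ_m − ρ_c) r gives r = h ρ_c/(ρ_m − ρ_c), so h (1 + ρ_c/(ρ_m − ρ_c)) = Δ, i.e. h = Δ (ρ_m − ρ_c)/ρ_m.
h = 12.47 km × 0.58/3.38 = 2.14 km.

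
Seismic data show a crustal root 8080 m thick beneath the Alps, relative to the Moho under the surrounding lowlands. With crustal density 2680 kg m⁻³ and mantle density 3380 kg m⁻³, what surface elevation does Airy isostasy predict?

Equating mass per unit area of the two columns: ρ_c h = (ρ_m − ρ_c) r.
h = r (ρ_m − ρ_c) / ρ_c = 8080 m × (3380 − 2680) / 2680 = 2110 m.

2110 m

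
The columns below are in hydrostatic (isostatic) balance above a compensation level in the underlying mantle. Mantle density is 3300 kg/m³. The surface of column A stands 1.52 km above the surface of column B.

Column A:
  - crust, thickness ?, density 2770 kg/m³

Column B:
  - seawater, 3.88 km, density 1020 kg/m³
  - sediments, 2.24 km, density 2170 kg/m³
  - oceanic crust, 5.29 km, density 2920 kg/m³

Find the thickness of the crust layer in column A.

34.7 km

Take the compensation level at the base of the deeper column (depth z_c below the surface of column A) and equate Σ ρ_i t_i down to z_c; mantle fills any gap and the z_c terms cancel.
Column A: x×2770 + (z_c − 0 − x)×3300
Column B: 1.52×0 + 3.88×1020 + 2.24×2170 + 5.29×2920 + (z_c − 1.52 − 11.41)×3300
The z_c×3300 term appears on both sides and cancels. Collect the known terms of each column as K = Σ(ρt)_known − 3300 × (depth of known layers): K_A = 0 − 3300×0 = 0; K_B = 24265.2 − 3300×(1.52 + 11.41) = −18403.8.
Balance: K_A − x×(3300 − 2770) = K_B, so x = (K_A − K_B)/(3300 − 2770) = 18403.8/530 = 34.7 km.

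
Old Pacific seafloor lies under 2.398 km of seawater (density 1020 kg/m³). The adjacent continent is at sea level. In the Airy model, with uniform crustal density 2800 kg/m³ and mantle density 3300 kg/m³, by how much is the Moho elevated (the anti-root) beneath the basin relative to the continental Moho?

Equating mass per unit area of the two columns: replacing crust with seawater at the top is compensated by replacing crust with mantle at the base: d (ρ_c − ρ_w) = a (ρ_m − ρ_c).
a = d (ρ_c − ρ_w)/(ρ_m − ρ_c) = 2.398 km × 1780/500 = 8.54 km.

8.54 km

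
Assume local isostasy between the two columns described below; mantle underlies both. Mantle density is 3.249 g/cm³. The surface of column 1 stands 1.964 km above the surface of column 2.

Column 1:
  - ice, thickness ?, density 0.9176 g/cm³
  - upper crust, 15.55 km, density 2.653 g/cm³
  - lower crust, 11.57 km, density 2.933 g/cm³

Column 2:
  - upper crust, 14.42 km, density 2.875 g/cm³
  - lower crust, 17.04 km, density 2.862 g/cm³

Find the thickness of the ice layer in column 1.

2.34 km

Take the compensation level at the base of the deeper column (depth z_c below the surface of column 1) and equate Σ ρ_i t_i down to z_c; mantle fills any gap and the z_c terms cancel.
Column 1: x×0.9176 + 15.55×2.653 + 11.57×2.933 + (z_c − 27.12 − x)×3.249
Column 2: 1.964×0 + 14.42×2.875 + 17.04×2.862 + (z_c − 1.964 − 31.46)×3.249
The z_c×3.249 term appears on both sides and cancels. Collect the known terms of each column as K = Σ(ρt)_known − 3.249 × (depth of known layers): K_1 = 75.18896 − 3.249×27.12 = −12.92392; K_2 = 90.22598 − 3.249×(1.964 + 31.46) = −18.368596.
Balance: K_1 − x×(3.249 − 0.9176) = K_2, so x = (K_1 − K_2)/(3.249 − 0.9176) = 5.44468/2.3314 = 2.34 km.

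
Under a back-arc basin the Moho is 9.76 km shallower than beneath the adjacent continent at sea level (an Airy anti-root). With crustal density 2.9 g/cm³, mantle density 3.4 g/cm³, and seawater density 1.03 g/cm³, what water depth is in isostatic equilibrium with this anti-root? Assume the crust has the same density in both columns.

2.61 km

Replacing a thickness d of crust by seawater at the top must be balanced by replacing crust with mantle at the base: d (ρ_c − ρ_w) = a (ρ_m − ρ_c).
d = a (ρ_m − ρ_c)/(ρ_c − ρ_w) = 9.76 km × 0.5/1.87 = 2.61 km.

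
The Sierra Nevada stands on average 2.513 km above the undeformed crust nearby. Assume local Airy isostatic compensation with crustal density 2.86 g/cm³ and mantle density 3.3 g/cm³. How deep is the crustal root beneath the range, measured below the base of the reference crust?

16.3 km

Equating mass per unit area of the two columns: the weight of the topography is balanced by the buoyancy of the root, ρ_c h = (ρ_m − ρ_c) r.
r = h · ρ_c / (ρ_m − ρ_c) = 2.513 km × 2.86 / (3.3 − 2.86) = 16.3 km.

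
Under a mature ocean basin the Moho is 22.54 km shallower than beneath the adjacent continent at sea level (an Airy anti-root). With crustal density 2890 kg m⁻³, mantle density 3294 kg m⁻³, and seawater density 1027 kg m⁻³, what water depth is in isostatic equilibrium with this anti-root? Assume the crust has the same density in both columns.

4.89 km

Replacing a thickness d of crust by seawater at the top must be balanced by replacing crust with mantle at the base: d (ρ_c − ρ_w) = a (ρ_m − ρ_c).
d = a (ρ_m − ρ_c)/(ρ_c − ρ_w) = 22.54 km × 404/1863 = 4.89 km.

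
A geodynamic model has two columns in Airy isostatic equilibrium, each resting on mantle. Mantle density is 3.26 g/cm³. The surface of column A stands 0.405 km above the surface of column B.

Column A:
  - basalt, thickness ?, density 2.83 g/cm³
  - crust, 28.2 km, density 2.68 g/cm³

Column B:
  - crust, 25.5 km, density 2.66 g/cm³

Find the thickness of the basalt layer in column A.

0.615 km

Take the compensation level at the base of the deeper column (depth z_c below the surface of column A) and equate Σ ρ_i t_i down to z_c; mantle fills any gap and the z_c terms cancel.
Column A: x×2.83 + 28.2×2.68 + (z_c − 28.2 − x)×3.26
Column B: 0.405×0 + 25.5×2.66 + (z_c − 0.405 − 25.5)×3.26
The z_c×3.26 term appears on both sides and cancels. Collect the known terms of each column as K = Σ(ρt)_known − 3.26 × (depth of known layers): K_A = 75.576 − 3.26×28.2 = −16.356; K_B = 67.83 − 3.26×(0.405 + 25.5) = −16.6203.
Balance: K_A − x×(3.26 − 2.83) = K_B, so x = (K_A − K_B)/(3.26 − 2.83) = 0.2643/0.43 = 0.615 km.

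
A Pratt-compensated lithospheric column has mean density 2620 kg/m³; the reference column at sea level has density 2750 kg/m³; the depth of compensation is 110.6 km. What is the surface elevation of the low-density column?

ρ_ref D = ρ (D + h) → h = D (ρ_ref − ρ)/ρ.
h = 110.6 km × (2750 − 2620)/2620 = 5.49 km.

5.49 km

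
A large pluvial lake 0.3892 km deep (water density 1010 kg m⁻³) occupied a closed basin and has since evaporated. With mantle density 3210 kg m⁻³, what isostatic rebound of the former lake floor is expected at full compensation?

u = d ρ_w/ρ_m = 0.3892 km × 1010/3210 = 0.122 km.

0.122 km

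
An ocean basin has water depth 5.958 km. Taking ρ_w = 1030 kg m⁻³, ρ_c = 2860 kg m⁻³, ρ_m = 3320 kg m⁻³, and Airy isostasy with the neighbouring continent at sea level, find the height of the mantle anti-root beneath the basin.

23.7 km

Equating mass per unit area of the two columns: replacing crust with seawater at the top is compensated by replacing crust with mantle at the base: d (ρ_c − ρ_w) = a (ρ_m − ρ_c).
a = d (ρ_c − ρ_w)/(ρ_m − ρ_c) = 5.958 km × 1830/460 = 23.7 km.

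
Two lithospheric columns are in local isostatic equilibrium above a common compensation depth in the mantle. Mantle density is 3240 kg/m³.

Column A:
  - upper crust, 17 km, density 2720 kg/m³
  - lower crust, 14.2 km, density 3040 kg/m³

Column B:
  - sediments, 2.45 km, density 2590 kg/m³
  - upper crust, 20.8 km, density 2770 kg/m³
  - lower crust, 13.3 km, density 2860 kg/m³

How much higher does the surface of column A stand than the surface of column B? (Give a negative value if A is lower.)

For any compensation level in the mantle, the mantle terms cancel and isostasy reduces to e = (Σt_A − Σt_B) − (Σ(ρt)_A − Σ(ρt)_B) / ρ_m.
Σt_A = 31.2 km; Σt_B = 36.55 km; Σ(ρt)_A = 89408; Σ(ρt)_B = 101999.5 (in km·kg/m³).
e = (31.2 − 36.55) − (89408 − 101999.5) / 3240 = −1.46 km.

−1.46 km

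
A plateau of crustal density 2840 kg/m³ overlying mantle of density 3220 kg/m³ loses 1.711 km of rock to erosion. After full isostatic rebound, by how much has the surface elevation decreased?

0.202 km

Rebound u = e ρ_c/ρ_m = 1.711 km × 2840/3220 = 1.509 km.
Net surface drop = e − u = 1.711 km − 1.509 km = e (ρ_m − ρ_c)/ρ_m = 0.202 km.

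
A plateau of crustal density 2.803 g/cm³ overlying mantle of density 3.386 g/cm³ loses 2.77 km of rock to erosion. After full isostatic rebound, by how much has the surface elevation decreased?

Rebound u = e ρ_c/ρ_m = 2.77 km × 2.803/3.386 = 2.293 km.
Net surface drop = e − u = 2.77 km − 2.293 km = e (ρ_m − ρ_c)/ρ_m = 0.477 km.

0.477 km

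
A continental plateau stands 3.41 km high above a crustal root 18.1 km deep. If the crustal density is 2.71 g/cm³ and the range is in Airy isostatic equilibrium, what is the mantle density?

Airy balance: ρ_c h = (ρ_m − ρ_c) r → ρ_m = ρ_c (1 + h/r).
ρ_m = 2.71 × (1 + 3.41 km/18.1 km) = 3.22 g/cm³.

3.22 g/cm³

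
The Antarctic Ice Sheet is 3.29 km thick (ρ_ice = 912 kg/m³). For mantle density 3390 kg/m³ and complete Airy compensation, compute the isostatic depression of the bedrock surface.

In Airy isostatic equilibrium: the ice load ρ_ice t is balanced by mantle displaced below, ρ_m s.
s = t ρ_ice / ρ_m = 3.29 km × 912/3390 = 0.885 km.

0.885 km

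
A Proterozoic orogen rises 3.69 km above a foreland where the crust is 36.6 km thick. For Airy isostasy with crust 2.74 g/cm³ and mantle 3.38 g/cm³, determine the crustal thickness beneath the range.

56.1 km

Root depth r = h ρ_c / (ρ_m − ρ_c) = 3.69 km × 2.74 / 0.64 = 15.8 km.
Total thickness = T + h + r = 36.6 km + 3.69 km + 15.8 km = 56.1 km.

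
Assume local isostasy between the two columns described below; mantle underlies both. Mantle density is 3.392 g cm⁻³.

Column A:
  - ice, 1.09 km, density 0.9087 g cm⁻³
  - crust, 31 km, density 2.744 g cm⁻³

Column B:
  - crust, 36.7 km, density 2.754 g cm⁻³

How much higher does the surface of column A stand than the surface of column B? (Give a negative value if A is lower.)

For any compensation level in the mantle, the mantle terms cancel and isostasy reduces to e = (Σt_A − Σt_B) − (Σ(ρt)_A − Σ(ρt)_B) / ρ_m.
Σt_A = 32.09 km; Σt_B = 36.7 km; Σ(ρt)_A = 86.054483; Σ(ρt)_B = 101.0718 (in km·g cm⁻³).
e = (32.09 − 36.7) − (86.054483 − 101.0718) / 3.392 = −0.183 km.

−0.183 km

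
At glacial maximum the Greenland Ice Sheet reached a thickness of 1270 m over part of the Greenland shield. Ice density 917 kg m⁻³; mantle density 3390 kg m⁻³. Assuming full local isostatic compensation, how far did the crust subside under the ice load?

Isostatic balance requires: the ice load ρ_ice t is balanced by mantle displaced below, ρ_m s.
s = t ρ_ice / ρ_m = 1270 m × 917/3390 = 344 m.

344 m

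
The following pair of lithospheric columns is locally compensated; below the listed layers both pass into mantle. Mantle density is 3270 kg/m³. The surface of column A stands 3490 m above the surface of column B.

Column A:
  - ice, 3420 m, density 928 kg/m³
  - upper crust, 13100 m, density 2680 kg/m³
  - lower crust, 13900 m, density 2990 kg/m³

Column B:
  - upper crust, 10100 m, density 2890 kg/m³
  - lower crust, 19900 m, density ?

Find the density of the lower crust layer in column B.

3050 kg/m³

Take the compensation level at the base of the deeper column (depth z_c below the surface of column A) and equate Σ ρ_i t_i down to z_c; mantle fills any gap and the z_c terms cancel.
Column A: 3420×928 + 13100×2680 + 13900×2990 + (z_c − 30420)×3270
Column B: 3490×0 + 10100×2890 + 19900×ρ + (z_c − 3490 − 30000)×3270
The z_c×3270 term appears on both sides and cancels. Collect the known terms of each column as K = Σ(ρt)_known − 3270 × (depth of known layers): K_A = 79842760 − 3270×30420 = −19630640; K_B = 29189000 − 3270×(3490 + 30000) = −80323300.
Balance: K_A = K_B + 19900×ρ, so ρ = (K_A − K_B)/19900 = 60692700/19900 = 3050 kg/m³.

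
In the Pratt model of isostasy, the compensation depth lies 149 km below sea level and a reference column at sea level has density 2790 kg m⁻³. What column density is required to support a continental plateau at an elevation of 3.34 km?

Pratt balance: ρ_ref D = ρ (D + h).
ρ = ρ_ref D/(D + h) = 2790 × 149 km/(149 km + 3.34 km) = 2730 kg m⁻³.

2730 kg m⁻³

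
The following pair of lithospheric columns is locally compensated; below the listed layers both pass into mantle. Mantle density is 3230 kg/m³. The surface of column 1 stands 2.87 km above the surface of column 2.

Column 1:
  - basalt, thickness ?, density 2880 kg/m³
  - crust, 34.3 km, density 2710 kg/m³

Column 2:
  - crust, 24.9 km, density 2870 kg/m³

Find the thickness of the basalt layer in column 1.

Take the compensation level at the base of the deeper column (depth z_c below the surface of column 1) and equate Σ ρ_i t_i down to z_c; mantle fills any gap and the z_c terms cancel.
Column 1: x×2880 + 34.3×2710 + (z_c − 34.3 − x)×3230
Column 2: 2.87×0 + 24.9×2870 + (z_c − 2.87 − 24.9)×3230
The z_c×3230 term appears on both sides and cancels. Collect the known terms of each column as K = Σ(ρt)_known − 3230 × (depth of known layers): K_1 = 92953 − 3230×34.3 = −17836; K_2 = 71463 − 3230×(2.87 + 24.9) = −18234.1.
Balance: K_1 − x×(3230 − 2880) = K_2, so x = (K_1 − K_2)/(3230 − 2880) = 398.1/350 = 1.14 km.

1.14 km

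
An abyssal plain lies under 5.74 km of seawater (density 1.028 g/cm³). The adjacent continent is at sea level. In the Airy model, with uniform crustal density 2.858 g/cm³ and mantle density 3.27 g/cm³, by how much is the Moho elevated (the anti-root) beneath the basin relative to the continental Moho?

Equating mass per unit area of the two columns: replacing crust with seawater at the top is compensated by replacing crust with mantle at the base: d (ρ_c − ρ_w) = a (ρ_m − ρ_c).
a = d (ρ_c − ρ_w)/(ρ_m − ρ_c) = 5.74 km × 1.83/0.412 = 25.5 km.

25.5 km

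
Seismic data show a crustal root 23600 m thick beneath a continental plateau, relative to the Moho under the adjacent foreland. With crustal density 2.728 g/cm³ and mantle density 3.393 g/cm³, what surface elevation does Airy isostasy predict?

In Airy isostatic equilibrium: ρ_c h = (ρ_m − ρ_c) r.
h = r (ρ_m − ρ_c) / ρ_c = 23600 m × (3.393 − 2.728) / 2.728 = 5750 m.

5750 m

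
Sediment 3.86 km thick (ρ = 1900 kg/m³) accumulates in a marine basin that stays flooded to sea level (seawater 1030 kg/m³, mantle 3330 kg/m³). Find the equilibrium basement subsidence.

Submarine loading: the sediment displaces seawater, and the subsidence is in turn flooded, so s (ρ_m − ρ_w) = t (ρ_sed − ρ_w).
s = 3.86 km × (1900 − 1030) / (3330 − 1030) = 1.46 km.

1.46 km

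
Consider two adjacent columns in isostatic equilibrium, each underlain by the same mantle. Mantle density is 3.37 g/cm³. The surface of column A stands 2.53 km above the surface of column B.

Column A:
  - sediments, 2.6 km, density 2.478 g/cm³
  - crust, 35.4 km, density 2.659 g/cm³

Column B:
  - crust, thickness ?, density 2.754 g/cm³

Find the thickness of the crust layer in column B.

30.8 km

Take the compensation level at the base of the deeper column (depth z_c below the surface of column A) and equate Σ ρ_i t_i down to z_c; mantle fills any gap and the z_c terms cancel.
Column A: 2.6×2.478 + 35.4×2.659 + (z_c − 38)×3.37
Column B: 2.53×0 + x×2.754 + (z_c − 2.53 − 0 − x)×3.37
The z_c×3.37 term appears on both sides and cancels. Collect the known terms of each column as K = Σ(ρt)_known − 3.37 × (depth of known layers): K_A = 100.5714 − 3.37×38 = −27.4886; K_B = 0 − 3.37×(2.53 + 0) = −8.5261.
Balance: K_A = K_B − x×(3.37 − 2.754), so x = (K_B − K_A)/(3.37 − 2.754) = 18.9625/0.616 = 30.8 km.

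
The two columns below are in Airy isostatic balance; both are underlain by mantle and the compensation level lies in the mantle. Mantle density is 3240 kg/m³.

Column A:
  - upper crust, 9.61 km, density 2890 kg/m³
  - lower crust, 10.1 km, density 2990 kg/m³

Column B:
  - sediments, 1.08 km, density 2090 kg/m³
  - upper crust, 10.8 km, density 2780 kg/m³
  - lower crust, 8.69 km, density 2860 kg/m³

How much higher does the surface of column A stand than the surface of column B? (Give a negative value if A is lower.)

For any compensation level in the mantle, the mantle terms cancel and isostasy reduces to e = (Σt_A − Σt_B) − (Σ(ρt)_A − Σ(ρt)_B) / ρ_m.
Σt_A = 19.71 km; Σt_B = 20.57 km; Σ(ρt)_A = 57971.9; Σ(ρt)_B = 57134.6 (in km·kg/m³).
e = (19.71 − 20.57) − (57971.9 − 57134.6) / 3240 = −1.12 km.

−1.12 km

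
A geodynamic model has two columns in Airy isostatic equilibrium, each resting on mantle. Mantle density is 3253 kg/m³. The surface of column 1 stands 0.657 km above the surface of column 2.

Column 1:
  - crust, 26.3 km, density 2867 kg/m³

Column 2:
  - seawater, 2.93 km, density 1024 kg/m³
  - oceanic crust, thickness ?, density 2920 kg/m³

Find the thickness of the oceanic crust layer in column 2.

4.46 km

Take the compensation level at the base of the deeper column (depth z_c below the surface of column 1) and equate Σ ρ_i t_i down to z_c; mantle fills any gap and the z_c terms cancel.
Column 1: 26.3×2867 + (z_c − 26.3)×3253
Column 2: 0.657×0 + 2.93×1024 + x×2920 + (z_c − 0.657 − 2.93 − x)×3253
The z_c×3253 term appears on both sides and cancels. Collect the known terms of each column as K = Σ(ρt)_known − 3253 × (depth of known layers): K_1 = 75402.1 − 3253×26.3 = −10151.8; K_2 = 3000.32 − 3253×(0.657 + 2.93) = −8668.191.
Balance: K_1 = K_2 − x×(3253 − 2920), so x = (K_2 − K_1)/(3253 − 2920) = 1483.61/333 = 4.46 km.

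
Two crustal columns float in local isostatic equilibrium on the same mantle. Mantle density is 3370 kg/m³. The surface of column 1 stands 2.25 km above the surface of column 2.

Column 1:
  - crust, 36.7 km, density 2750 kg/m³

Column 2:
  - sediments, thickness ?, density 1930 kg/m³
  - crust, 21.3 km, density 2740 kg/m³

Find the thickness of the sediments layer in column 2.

Take the compensation level at the base of the deeper column (depth z_c below the surface of column 1) and equate Σ ρ_i t_i down to z_c; mantle fills any gap and the z_c terms cancel.
Column 1: 36.7×2750 + (z_c − 36.7)×3370
Column 2: 2.25×0 + x×1930 + 21.3×2740 + (z_c − 2.25 − 21.3 − x)×3370
The z_c×3370 term appears on both sides and cancels. Collect the known terms of each column as K = Σ(ρt)_known − 3370 × (depth of known layers): K_1 = 100925 − 3370×36.7 = −22754; K_2 = 58362 − 3370×(2.25 + 21.3) = −21001.5.
Balance: K_1 = K_2 − x×(3370 − 1930), so x = (K_2 − K_1)/(3370 − 1930) = 1752.5/1440 = 1.22 km.

1.22 km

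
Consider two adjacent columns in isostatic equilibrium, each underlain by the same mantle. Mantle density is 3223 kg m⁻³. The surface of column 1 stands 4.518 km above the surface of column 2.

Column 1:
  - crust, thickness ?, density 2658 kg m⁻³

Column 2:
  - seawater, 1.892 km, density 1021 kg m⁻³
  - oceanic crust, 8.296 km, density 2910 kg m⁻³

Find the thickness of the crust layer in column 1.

37.7 km

Take the compensation level at the base of the deeper column (depth z_c below the surface of column 1) and equate Σ ρ_i t_i down to z_c; mantle fills any gap and the z_c terms cancel.
Column 1: x×2658 + (z_c − 0 − x)×3223
Column 2: 4.518×0 + 1.892×1021 + 8.296×2910 + (z_c − 4.518 − 10.188)×3223
The z_c×3223 term appears on both sides and cancels. Collect the known terms of each column as K = Σ(ρt)_known − 3223 × (depth of known layers): K_1 = 0 − 3223×0 = 0; K_2 = 26073.092 − 3223×(4.518 + 10.188) = −21324.346.
Balance: K_1 − x×(3223 − 2658) = K_2, so x = (K_1 − K_2)/(3223 − 2658) = 21324.3/565 = 37.7 km.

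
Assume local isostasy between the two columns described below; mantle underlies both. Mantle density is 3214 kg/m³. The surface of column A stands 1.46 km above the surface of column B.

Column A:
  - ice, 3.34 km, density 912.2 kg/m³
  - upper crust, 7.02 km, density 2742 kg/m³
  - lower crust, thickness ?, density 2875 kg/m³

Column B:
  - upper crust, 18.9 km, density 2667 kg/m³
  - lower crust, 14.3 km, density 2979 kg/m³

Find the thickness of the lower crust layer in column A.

Take the compensation level at the base of the deeper column (depth z_c below the surface of column A) and equate Σ ρ_i t_i down to z_c; mantle fills any gap and the z_c terms cancel.
Column A: 3.34×912.2 + 7.02×2742 + x×2875 + (z_c − 10.36 − x)×3214
Column B: 1.46×0 + 18.9×2667 + 14.3×2979 + (z_c − 1.46 − 33.2)×3214
The z_c×3214 term appears on both sides and cancels. Collect the known terms of each column as K = Σ(ρt)_known − 3214 × (depth of known layers): K_A = 22295.588 − 3214×10.36 = −11001.452; K_B = 93006 − 3214×(1.46 + 33.2) = −18391.24.
Balance: K_A − x×(3214 − 2875) = K_B, so x = (K_A − K_B)/(3214 − 2875) = 7389.79/339 = 21.8 km.

21.8 km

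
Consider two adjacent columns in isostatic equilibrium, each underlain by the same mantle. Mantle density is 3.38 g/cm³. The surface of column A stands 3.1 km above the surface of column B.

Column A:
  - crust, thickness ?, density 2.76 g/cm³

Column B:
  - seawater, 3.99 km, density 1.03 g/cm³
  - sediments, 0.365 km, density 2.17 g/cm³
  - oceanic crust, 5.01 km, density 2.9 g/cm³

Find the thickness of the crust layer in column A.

Take the compensation level at the base of the deeper column (depth z_c below the surface of column A) and equate Σ ρ_i t_i down to z_c; mantle fills any gap and the z_c terms cancel.
Column A: x×2.76 + (z_c − 0 − x)×3.38
Column B: 3.1×0 + 3.99×1.03 + 0.365×2.17 + 5.01×2.9 + (z_c − 3.1 − 9.365)×3.38
The z_c×3.38 term appears on both sides and cancels. Collect the known terms of each column as K = Σ(ρt)_known − 3.38 × (depth of known layers): K_A = 0 − 3.38×0 = 0; K_B = 19.43075 − 3.38×(3.1 + 9.365) = −22.70095.
Balance: K_A − x×(3.38 − 2.76) = K_B, so x = (K_A − K_B)/(3.38 − 2.76) = 22.7009/0.62 = 36.6 km.

36.6 km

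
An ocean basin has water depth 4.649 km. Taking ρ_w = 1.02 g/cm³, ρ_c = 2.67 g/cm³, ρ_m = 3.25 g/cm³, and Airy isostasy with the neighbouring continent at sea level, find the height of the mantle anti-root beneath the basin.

13.2 km

For local isostatic compensation: replacing crust with seawater at the top is compensated by replacing crust with mantle at the base: d (ρ_c − ρ_w) = a (ρ_m − ρ_c).
a = d (ρ_c − ρ_w)/(ρ_m − ρ_c) = 4.649 km × 1.65/0.58 = 13.2 km.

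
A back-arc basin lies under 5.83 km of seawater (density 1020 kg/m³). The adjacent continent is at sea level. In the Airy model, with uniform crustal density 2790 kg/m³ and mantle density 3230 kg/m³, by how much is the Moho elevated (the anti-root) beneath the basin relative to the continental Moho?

Equating mass per unit area of the two columns: replacing crust with seawater at the top is compensated by replacing crust with mantle at the base: d (ρ_c − ρ_w) = a (ρ_m − ρ_c).
a = d (ρ_c − ρ_w)/(ρ_m − ρ_c) = 5.83 km × 1770/440 = 23.5 km.

23.5 km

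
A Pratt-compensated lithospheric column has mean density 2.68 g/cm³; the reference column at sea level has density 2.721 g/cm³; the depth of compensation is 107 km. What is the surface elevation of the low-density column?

1.64 km

ρ_ref D = ρ (D + h) → h = D (ρ_ref − ρ)/ρ.
h = 107 km × (2.721 − 2.68)/2.68 = 1.64 km.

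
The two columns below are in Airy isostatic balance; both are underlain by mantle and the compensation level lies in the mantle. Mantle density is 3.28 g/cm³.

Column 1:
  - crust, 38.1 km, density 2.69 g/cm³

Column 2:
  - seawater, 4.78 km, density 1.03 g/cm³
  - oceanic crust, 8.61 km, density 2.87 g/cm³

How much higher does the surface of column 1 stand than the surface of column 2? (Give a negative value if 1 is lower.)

2.5 km

For any compensation level in the mantle, the mantle terms cancel and isostasy reduces to e = (Σt_1 − Σt_2) − (Σ(ρt)_1 − Σ(ρt)_2) / ρ_m.
Σt_1 = 38.1 km; Σt_2 = 13.39 km; Σ(ρt)_1 = 102.489; Σ(ρt)_2 = 29.6341 (in km·g/cm³).
e = (38.1 − 13.39) − (102.489 − 29.6341) / 3.28 = 2.5 km.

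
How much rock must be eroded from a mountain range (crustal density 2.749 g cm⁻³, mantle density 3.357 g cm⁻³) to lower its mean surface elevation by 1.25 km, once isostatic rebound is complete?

6.9 km

Net drop Δ = e − u = e − e ρ_c/ρ_m = e (ρ_m − ρ_c)/ρ_m.
e = Δ ρ_m/(ρ_m − ρ_c) = 1.25 km × 3.357/0.608 = 6.9 km.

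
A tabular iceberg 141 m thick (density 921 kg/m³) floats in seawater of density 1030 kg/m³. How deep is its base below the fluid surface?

126 m

Draft d = t ρ_obj/ρ_fluid = 141 m × 921/1030 = 126 m.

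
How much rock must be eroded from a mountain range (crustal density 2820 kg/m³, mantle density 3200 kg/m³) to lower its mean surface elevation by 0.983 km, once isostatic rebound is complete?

Net drop Δ = e − u = e − e ρ_c/ρ_m = e (ρ_m − ρ_c)/ρ_m.
e = Δ ρ_m/(ρ_m − ρ_c) = 0.983 km × 3200/380 = 8.28 km.

8.28 km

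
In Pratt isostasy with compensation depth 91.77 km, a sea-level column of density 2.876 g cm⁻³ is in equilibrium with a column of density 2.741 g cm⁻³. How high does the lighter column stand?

ρ_ref D = ρ (D + h) → h = D (ρ_ref − ρ)/ρ.
h = 91.77 km × (2.876 − 2.741)/2.741 = 4.52 km.

4.52 km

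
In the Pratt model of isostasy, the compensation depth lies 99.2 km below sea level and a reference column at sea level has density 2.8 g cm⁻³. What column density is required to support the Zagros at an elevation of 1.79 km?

2.75 g cm⁻³

Pratt balance: ρ_ref D = ρ (D + h).
ρ = ρ_ref D/(D + h) = 2.8 × 99.2 km/(99.2 km + 1.79 km) = 2.75 g cm⁻³.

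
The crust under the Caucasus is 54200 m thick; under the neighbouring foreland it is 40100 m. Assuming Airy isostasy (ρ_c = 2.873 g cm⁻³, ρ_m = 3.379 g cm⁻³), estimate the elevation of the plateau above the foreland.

2110 m

Excess crust Δ = 54200 m − 40100 m = 14100 m, split between elevation h and root r with h + r = Δ.
Airy balance ρ_c h = (ρ_m − ρ_c) r gives r = h ρ_c/(ρ_m − ρ_c), so h (1 + ρ_c/(ρ_m − ρ_c)) = Δ, i.e. h = Δ (ρ_m − ρ_c)/ρ_m.
h = 14100 m × 0.506/3.379 = 2110 m.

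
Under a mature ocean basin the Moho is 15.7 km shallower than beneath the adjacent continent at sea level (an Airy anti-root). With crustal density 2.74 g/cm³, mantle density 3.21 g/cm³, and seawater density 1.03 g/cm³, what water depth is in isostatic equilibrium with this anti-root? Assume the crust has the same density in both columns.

Replacing a thickness d of crust by seawater at the top must be balanced by replacing crust with mantle at the base: d (ρ_c − ρ_w) = a (ρ_m − ρ_c).
d = a (ρ_m − ρ_c)/(ρ_c − ρ_w) = 15.7 km × 0.47/1.71 = 4.32 km.

4.32 km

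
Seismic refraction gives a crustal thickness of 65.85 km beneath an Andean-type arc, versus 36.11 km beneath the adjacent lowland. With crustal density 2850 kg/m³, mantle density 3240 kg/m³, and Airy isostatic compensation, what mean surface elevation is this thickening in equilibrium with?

3.58 km

Excess crust Δ = 65.85 km − 36.11 km = 29.74 km, split between elevation h and root r with h + r = Δ.
Airy balance ρ_c h = (ρ_m − ρ_c) r gives r = h ρ_c/(ρ_m − ρ_c), so h (1 + ρ_c/(ρ_m − ρ_c)) = Δ, i.e. h = Δ (ρ_m − ρ_c)/ρ_m.
h = 29.74 km × 390/3240 = 3.58 km.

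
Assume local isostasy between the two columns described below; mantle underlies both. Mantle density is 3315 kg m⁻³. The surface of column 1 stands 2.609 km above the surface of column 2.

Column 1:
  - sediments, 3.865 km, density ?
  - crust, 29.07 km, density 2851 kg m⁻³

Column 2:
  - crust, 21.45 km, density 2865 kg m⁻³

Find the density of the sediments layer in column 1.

2070 kg m⁻³

Take the compensation level at the base of the deeper column (depth z_c below the surface of column 1) and equate Σ ρ_i t_i down to z_c; mantle fills any gap and the z_c terms cancel.
Column 1: 3.865×ρ + 29.07×2851 + (z_c − 32.935)×3315
Column 2: 2.609×0 + 21.45×2865 + (z_c − 2.609 − 21.45)×3315
The z_c×3315 term appears on both sides and cancels. Collect the known terms of each column as K = Σ(ρt)_known − 3315 × (depth of known layers): K_1 = 82878.57 − 3315×32.935 = −26300.955; K_2 = 61454.25 − 3315×(2.609 + 21.45) = −18301.335.
Balance: K_1 + 3.865×ρ = K_2, so ρ = (K_2 − K_1)/3.865 = 7999.62/3.865 = 2070 kg m⁻³.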